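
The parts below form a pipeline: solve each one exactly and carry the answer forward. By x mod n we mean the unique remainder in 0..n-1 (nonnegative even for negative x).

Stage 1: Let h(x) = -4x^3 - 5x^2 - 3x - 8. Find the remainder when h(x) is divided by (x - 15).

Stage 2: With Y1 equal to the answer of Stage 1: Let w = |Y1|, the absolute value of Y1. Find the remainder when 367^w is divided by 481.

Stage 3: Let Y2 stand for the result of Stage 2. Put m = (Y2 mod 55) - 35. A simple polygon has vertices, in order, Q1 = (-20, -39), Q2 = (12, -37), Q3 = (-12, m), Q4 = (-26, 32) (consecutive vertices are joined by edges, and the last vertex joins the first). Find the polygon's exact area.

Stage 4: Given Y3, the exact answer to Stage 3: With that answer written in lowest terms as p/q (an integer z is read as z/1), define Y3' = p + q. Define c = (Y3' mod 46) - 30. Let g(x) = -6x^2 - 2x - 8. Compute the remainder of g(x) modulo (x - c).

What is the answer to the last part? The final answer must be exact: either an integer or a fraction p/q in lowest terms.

Stage 1: remainder = value at the root: -4*(15)^3 - 5*(15)^2 - 3*(15)^1 - 8 = (-13500) + (-1125) + (-45) + (-8) = -14678; answer -14678
Stage 2: Y1 = -14678; w = 14678; squarings mod 481: 367^1=367, 367^2=9, 367^4=81, 367^8=308, 367^16=107, 367^32=386, 367^64=367, 367^128=9, 367^256=81, 367^512=308, 367^1024=107, 367^2048=386, 367^4096=367, 367^8192=9; 367^14678 = 367^2 * 367^4 * 367^16 * 367^64 * 367^256 * 367^2048 * 367^4096 * 367^8192 = 308 (mod 481); answer 308
Stage 3: Y2 = 308; m = -2; cross terms: (-20*-37 - 12*-39)=1208, (12*-2 - -12*-37)=-468, (-12*32 - -26*-2)=-436, (-26*-39 - -20*32)=1654; twice the area = |1958| = 1958; area = 979; answer 979
Stage 4: Y3 = 979; threaded value p + q = 980; c = -16; remainder = value at the root: -6*(-16)^2 - 2*(-16)^1 - 8 = (-1536) + (32) + (-8) = -1512; answer -1512

-1512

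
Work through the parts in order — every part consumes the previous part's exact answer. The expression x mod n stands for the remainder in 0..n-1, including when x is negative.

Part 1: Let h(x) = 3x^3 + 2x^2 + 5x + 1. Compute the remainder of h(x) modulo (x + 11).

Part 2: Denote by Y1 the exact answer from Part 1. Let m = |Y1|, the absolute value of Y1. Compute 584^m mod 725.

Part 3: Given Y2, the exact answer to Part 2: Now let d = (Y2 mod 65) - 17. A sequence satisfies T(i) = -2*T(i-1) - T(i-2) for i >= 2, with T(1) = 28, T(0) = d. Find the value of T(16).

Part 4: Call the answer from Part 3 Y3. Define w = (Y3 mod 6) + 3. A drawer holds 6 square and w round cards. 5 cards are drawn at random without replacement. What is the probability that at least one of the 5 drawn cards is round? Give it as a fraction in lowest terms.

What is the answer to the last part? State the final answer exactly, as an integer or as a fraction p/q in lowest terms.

Part 1: remainder = value at the root: 3*(-11)^3 + 2*(-11)^2 + 5*(-11)^1 + 1 = (-3993) + (242) + (-55) + (1) = -3805; answer -3805
Part 2: Y1 = -3805; m = 3805; squarings mod 725: 584^1=584, 584^2=306, 584^4=111, 584^8=721, 584^16=16, 584^32=256, 584^64=286, 584^128=596, 584^256=691, 584^512=431, 584^1024=161, 584^2048=546; 584^3805 = 584^1 * 584^4 * 584^8 * 584^16 * 584^64 * 584^128 * 584^512 * 584^1024 * 584^2048 = 324 (mod 725); answer 324
Part 3: Y2 = 324; d = 47; T(2) = -2*(28) - 1*(47) = -103; iterating: T(2)=-103, T(3)=178, T(4)=-253, T(5)=328, T(6)=-403, T(7)=478, T(8)=-553, T(9)=628, T(10)=-703, T(11)=778, T(12)=-853, T(13)=928, T(14)=-1003, T(15)=1078, T(16)=-1153; answer -1153
Part 4: Y3 = -1153; w = 8; total draws C(14,5) = 2002; complement C(6,5) = 6; favorable 2002 - 6 = 1996; P = 998/1001; answer 998/1001

998/1001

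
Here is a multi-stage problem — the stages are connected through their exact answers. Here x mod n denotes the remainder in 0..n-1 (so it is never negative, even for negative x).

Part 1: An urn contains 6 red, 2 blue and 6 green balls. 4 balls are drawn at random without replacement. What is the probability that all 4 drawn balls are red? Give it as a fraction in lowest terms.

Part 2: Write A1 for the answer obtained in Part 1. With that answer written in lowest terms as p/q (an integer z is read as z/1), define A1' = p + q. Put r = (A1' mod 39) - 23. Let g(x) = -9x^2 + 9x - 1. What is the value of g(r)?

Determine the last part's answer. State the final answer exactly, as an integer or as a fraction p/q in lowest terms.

-4159

Part 1: total draws C(14,4) = 1001; favorable C(6,4) = 15; P = 15/1001; answer 15/1001
Part 2: A1 = 15/1001; threaded value p + q = 1016; r = -21; -9*(-21)^2 + 9*(-21)^1 - 1 = (-3969) + (-189) + (-1) = -4159; answer -4159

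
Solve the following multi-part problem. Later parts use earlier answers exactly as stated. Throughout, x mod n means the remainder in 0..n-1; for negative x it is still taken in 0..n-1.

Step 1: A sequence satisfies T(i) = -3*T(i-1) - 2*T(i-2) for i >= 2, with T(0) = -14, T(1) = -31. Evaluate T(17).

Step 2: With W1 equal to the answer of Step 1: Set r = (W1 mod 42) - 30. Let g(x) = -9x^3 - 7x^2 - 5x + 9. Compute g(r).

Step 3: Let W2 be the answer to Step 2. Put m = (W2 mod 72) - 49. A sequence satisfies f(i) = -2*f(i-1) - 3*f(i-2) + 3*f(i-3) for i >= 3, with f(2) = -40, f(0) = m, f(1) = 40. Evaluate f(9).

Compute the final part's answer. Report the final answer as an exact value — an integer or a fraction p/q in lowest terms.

4754

Step 1: T(2) = -3*(-31) - 2*(-14) = 121; iterating: T(2)=121, T(3)=-301, T(4)=661, T(5)=-1381, T(6)=2821, T(7)=-5701, T(8)=11461, T(9)=-22981, T(10)=46021, T(11)=-92101, T(12)=184261, T(13)=-368581, T(14)=737221, T(15)=-1474501, T(16)=2949061, T(17)=-5898181; answer -5898181
Step 2: W1 = -5898181; r = -25; -9*(-25)^3 - 7*(-25)^2 - 5*(-25)^1 + 9 = (140625) + (-4375) + (125) + (9) = 136384; answer 136384
Step 3: W2 = 136384; m = -33; f(3) = -2*(-40) - 3*(40) + 3*(-33) = -139; iterating: f(3)=-139, f(4)=518, f(5)=-739, f(6)=-493, f(7)=4757, f(8)=-10252, f(9)=4754; answer 4754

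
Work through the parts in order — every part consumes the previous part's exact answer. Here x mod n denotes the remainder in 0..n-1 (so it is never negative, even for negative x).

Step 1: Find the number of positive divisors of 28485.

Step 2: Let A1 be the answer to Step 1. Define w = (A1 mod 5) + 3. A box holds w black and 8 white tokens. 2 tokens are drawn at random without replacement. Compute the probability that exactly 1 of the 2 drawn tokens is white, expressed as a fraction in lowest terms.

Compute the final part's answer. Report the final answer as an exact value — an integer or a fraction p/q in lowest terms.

16/33

Step 1: 28485 = 3^3 * 5 * 211; number of divisors = (3+1) * (1+1) * (1+1) = 16; answer 16
Step 2: A1 = 16; w = 4; total draws C(12,2) = 66; favorable C(8,1)*C(4,1) = 32; P = 16/33; answer 16/33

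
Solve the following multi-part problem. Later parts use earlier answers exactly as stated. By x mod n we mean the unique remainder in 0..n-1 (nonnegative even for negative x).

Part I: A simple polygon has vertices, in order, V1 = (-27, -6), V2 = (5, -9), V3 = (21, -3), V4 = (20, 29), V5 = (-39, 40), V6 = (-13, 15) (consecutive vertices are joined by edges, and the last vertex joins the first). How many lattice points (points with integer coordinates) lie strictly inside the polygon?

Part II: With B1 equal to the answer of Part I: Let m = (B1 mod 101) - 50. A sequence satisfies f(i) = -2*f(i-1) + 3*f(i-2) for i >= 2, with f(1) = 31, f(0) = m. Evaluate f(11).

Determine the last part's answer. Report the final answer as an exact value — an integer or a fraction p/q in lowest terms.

Part I: cross terms: (-27*-9 - 5*-6)=273, (5*-3 - 21*-9)=174, (21*29 - 20*-3)=669, (20*40 - -39*29)=1931, (-39*15 - -13*40)=-65, (-13*-6 - -27*15)=483; twice the area = |3465| = 3465; area = 3465/2; boundary points = 1 + 2 + 1 + 1 + 1 + 7 = 13; strictly interior points = area - boundary/2 + 1 = 1727; answer 1727
Part II: B1 = 1727; m = -40; f(2) = -2*(31) + 3*(-40) = -182; iterating: f(2)=-182, f(3)=457, f(4)=-1460, f(5)=4291, f(6)=-12962, f(7)=38797, f(8)=-116480, f(9)=349351, f(10)=-1048142, f(11)=3144337; answer 3144337

3144337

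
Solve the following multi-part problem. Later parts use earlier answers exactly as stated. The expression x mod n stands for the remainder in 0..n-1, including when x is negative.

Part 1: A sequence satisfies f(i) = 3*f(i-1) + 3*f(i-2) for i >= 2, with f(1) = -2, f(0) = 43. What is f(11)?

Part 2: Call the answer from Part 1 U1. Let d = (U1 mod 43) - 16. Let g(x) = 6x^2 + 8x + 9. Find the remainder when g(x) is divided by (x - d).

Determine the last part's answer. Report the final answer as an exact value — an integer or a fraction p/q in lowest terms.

87

Part 1: f(2) = 3*(-2) + 3*(43) = 123; iterating: f(2)=123, f(3)=363, f(4)=1458, f(5)=5463, f(6)=20763, f(7)=78678, f(8)=298323, f(9)=1131003, f(10)=4287978, f(11)=16256943; answer 16256943
Part 2: U1 = 16256943; d = 3; remainder = value at the root: 6*(3)^2 + 8*(3)^1 + 9 = (54) + (24) + (9) = 87; answer 87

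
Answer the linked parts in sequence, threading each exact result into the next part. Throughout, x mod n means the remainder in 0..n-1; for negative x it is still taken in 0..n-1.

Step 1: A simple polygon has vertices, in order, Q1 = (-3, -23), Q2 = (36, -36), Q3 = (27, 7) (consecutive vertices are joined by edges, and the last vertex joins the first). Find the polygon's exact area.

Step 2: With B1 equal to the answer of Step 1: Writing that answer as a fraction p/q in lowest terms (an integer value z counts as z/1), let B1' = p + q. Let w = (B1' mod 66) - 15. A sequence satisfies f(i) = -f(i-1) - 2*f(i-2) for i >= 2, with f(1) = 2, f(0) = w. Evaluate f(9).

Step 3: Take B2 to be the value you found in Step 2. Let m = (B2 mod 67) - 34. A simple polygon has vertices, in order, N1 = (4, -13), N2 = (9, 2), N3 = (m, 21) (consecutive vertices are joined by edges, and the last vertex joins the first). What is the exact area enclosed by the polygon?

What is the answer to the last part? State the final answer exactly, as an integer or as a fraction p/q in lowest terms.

Step 1: cross terms: (-3*-36 - 36*-23)=936, (36*7 - 27*-36)=1224, (27*-23 - -3*7)=-600; twice the area = |1560| = 1560; area = 780; answer 780
Step 2: B1 = 780; threaded value p + q = 781; w = 40; f(2) = -1*(2) - 2*(40) = -82; iterating: f(2)=-82, f(3)=78, f(4)=86, f(5)=-242, f(6)=70, f(7)=414, f(8)=-554, f(9)=-274; answer -274
Step 3: B2 = -274; m = 27; cross terms: (4*2 - 9*-13)=125, (9*21 - 27*2)=135, (27*-13 - 4*21)=-435; twice the area = |-175| = 175; area = 175/2; answer 175/2

175/2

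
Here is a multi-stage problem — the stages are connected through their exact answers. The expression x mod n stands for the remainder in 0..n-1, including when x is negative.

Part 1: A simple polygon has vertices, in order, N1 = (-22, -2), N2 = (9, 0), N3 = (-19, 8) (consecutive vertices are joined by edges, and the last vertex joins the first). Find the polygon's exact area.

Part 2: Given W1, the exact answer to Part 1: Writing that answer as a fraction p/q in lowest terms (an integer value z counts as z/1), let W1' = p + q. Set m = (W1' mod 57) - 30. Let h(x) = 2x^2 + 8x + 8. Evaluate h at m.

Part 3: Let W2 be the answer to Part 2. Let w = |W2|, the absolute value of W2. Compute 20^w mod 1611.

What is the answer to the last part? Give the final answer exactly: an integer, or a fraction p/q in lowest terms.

Part 1: cross terms: (-22*0 - 9*-2)=18, (9*8 - -19*0)=72, (-19*-2 - -22*8)=214; twice the area = |304| = 304; area = 152; answer 152
Part 2: W1 = 152; threaded value p + q = 153; m = 9; 2*(9)^2 + 8*(9)^1 + 8 = (162) + (72) + (8) = 242; answer 242
Part 3: W2 = 242; w = 242; squarings mod 1611: 20^1=20, 20^2=400, 20^4=511, 20^8=139, 20^16=1600, 20^32=121, 20^64=142, 20^128=832; 20^242 = 20^2 * 20^16 * 20^32 * 20^64 * 20^128 = 679 (mod 1611); answer 679

679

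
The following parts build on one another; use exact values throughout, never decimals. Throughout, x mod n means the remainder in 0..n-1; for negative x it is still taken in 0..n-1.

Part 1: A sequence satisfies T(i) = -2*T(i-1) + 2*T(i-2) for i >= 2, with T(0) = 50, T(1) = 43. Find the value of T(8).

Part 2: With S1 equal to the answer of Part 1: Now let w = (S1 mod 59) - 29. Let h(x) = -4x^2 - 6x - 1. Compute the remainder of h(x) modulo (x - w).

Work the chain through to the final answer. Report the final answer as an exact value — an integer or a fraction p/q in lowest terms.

Part 1: T(2) = -2*(43) + 2*(50) = 14; iterating: T(2)=14, T(3)=58, T(4)=-88, T(5)=292, T(6)=-760, T(7)=2104, T(8)=-5728; answer -5728
Part 2: S1 = -5728; w = 25; remainder = value at the root: -4*(25)^2 - 6*(25)^1 - 1 = (-2500) + (-150) + (-1) = -2651; answer -2651

-2651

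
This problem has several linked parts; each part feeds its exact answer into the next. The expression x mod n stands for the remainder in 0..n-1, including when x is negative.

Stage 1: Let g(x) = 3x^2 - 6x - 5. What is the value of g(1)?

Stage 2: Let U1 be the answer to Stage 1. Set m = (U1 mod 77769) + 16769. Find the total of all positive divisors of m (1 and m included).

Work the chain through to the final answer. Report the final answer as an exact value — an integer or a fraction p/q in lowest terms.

238464

Stage 1: 3*(1)^2 - 6*(1)^1 - 5 = (3) + (-6) + (-5) = -8; answer -8
Stage 2: U1 = -8; m = 94530; 94530 = 2 * 3 * 5 * 23 * 137; sigma = (1 + 2) * (1 + 3) * (1 + 5) * (1 + 23) * (1 + 137) = 3 * 4 * 6 * 24 * 138 = 238464; answer 238464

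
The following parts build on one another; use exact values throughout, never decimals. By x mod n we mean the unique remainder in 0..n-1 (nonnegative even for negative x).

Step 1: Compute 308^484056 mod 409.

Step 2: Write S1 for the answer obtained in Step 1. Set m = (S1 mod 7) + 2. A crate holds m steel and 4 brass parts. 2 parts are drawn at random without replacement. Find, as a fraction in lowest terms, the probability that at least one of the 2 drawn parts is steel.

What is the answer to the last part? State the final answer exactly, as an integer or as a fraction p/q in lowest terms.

10/11

Step 1: squarings mod 409: 308^1=308, 308^2=385, 308^4=167, 308^8=77, 308^16=203, 308^32=309, 308^64=184, 308^128=318, 308^256=101, 308^512=385, 308^1024=167, 308^2048=77, 308^4096=203, 308^8192=309, 308^16384=184, 308^32768=318, 308^65536=101, 308^131072=385, 308^262144=167; 308^484056 = 308^8 * 308^16 * 308^64 * 308^128 * 308^512 * 308^8192 * 308^16384 * 308^65536 * 308^131072 * 308^262144 = 83 (mod 409); answer 83
Step 2: S1 = 83; m = 8; total draws C(12,2) = 66; complement C(4,2) = 6; favorable 66 - 6 = 60; P = 10/11; answer 10/11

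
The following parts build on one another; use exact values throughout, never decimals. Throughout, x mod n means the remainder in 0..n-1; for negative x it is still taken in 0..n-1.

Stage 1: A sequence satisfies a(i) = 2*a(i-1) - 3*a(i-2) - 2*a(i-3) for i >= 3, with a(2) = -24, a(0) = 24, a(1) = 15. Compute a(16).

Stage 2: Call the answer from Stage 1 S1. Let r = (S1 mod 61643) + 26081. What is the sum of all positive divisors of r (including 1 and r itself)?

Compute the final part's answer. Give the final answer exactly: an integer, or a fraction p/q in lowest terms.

172536

Stage 1: a(3) = 2*(-24) - 3*(15) - 2*(24) = -141; iterating: a(3)=-141, a(4)=-240, a(5)=-9, a(6)=984, a(7)=2475, a(8)=2016, a(9)=-5361, a(10)=-21720, a(11)=-31389, a(12)=13104, a(13)=163815, a(14)=351096, a(15)=184539, a(16)=-1011840; answer -1011840
Stage 2: S1 = -1011840; r = 62172; 62172 = 2^2 * 3^2 * 11 * 157; sigma = (1 + 2 + 4) * (1 + 3 + 9) * (1 + 11) * (1 + 157) = 7 * 13 * 12 * 158 = 172536; answer 172536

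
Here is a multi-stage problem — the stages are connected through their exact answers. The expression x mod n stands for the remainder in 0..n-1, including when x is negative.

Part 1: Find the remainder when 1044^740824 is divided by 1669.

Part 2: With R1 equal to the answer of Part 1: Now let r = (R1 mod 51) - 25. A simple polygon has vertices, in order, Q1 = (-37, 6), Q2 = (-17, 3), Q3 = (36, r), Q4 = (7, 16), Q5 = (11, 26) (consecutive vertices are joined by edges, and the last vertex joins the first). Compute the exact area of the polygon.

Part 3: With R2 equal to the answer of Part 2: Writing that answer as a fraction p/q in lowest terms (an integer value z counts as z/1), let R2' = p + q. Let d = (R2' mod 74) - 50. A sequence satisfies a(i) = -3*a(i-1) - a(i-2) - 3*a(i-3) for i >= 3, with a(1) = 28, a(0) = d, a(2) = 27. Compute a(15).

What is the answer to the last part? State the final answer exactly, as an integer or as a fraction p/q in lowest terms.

25828010

Part 1: squarings mod 1669: 1044^1=1044, 1044^2=79, 1044^4=1234, 1044^8=628, 1044^16=500, 1044^32=1319, 1044^64=663, 1044^128=622, 1044^256=1345, 1044^512=1498, 1044^1024=868, 1044^2048=705, 1044^4096=1332, 1044^8192=77, 1044^16384=922, 1044^32768=563, 1044^65536=1528, 1044^131072=1522, 1044^262144=1581, 1044^524288=1068; 1044^740824 = 1044^8 * 1044^16 * 1044^64 * 1044^128 * 1044^256 * 1044^1024 * 1044^2048 * 1044^16384 * 1044^65536 * 1044^131072 * 1044^524288 = 877 (mod 1669); answer 877
Part 2: R1 = 877; r = -15; cross terms: (-37*3 - -17*6)=-9, (-17*-15 - 36*3)=147, (36*16 - 7*-15)=681, (7*26 - 11*16)=6, (11*6 - -37*26)=1028; twice the area = |1853| = 1853; area = 1853/2; answer 1853/2
Part 3: R2 = 1853/2; threaded value p + q = 1855; d = -45; a(3) = -3*(27) - 1*(28) - 3*(-45) = 26; iterating: a(3)=26, a(4)=-189, a(5)=460, a(6)=-1269, a(7)=3914, a(8)=-11853, a(9)=35452, a(10)=-106245, a(11)=318842, a(12)=-956637, a(13)=2869804, a(14)=-8609301, a(15)=25828010; answer 25828010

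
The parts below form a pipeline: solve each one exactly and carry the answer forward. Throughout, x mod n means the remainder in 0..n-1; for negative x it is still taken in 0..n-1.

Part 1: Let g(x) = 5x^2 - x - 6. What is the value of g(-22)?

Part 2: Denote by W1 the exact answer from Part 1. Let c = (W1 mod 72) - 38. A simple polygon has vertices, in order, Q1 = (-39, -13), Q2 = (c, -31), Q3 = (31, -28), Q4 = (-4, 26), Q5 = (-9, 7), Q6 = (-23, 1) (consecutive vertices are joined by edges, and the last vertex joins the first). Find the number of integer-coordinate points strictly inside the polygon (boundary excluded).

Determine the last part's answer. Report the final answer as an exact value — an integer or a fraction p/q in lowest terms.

1611

Part 1: 5*(-22)^2 - 1*(-22)^1 - 6 = (2420) + (22) + (-6) = 2436; answer 2436
Part 2: W1 = 2436; c = 22; cross terms: (-39*-31 - 22*-13)=1495, (22*-28 - 31*-31)=345, (31*26 - -4*-28)=694, (-4*7 - -9*26)=206, (-9*1 - -23*7)=152, (-23*-13 - -39*1)=338; twice the area = |3230| = 3230; area = 1615; boundary points = 1 + 3 + 1 + 1 + 2 + 2 = 10; strictly interior points = area - boundary/2 + 1 = 1611; answer 1611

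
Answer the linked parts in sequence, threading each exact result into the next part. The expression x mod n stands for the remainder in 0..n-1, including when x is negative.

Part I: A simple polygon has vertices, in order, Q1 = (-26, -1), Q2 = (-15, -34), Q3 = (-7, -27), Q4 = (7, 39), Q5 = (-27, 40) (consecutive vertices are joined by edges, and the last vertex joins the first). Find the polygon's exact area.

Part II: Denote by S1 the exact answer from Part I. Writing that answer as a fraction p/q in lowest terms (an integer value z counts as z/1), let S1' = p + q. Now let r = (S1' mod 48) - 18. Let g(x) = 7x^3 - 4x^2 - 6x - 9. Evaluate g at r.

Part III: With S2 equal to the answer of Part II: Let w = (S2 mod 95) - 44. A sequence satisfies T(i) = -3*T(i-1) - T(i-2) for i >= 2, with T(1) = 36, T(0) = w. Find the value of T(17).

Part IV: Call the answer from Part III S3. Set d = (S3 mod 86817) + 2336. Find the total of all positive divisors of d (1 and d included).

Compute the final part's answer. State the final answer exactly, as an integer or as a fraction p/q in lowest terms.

86370

Part I: cross terms: (-26*-34 - -15*-1)=869, (-15*-27 - -7*-34)=167, (-7*39 - 7*-27)=-84, (7*40 - -27*39)=1333, (-27*-1 - -26*40)=1067; twice the area = |3352| = 3352; area = 1676; answer 1676
Part II: S1 = 1676; threaded value p + q = 1677; r = 27; 7*(27)^3 - 4*(27)^2 - 6*(27)^1 - 9 = (137781) + (-2916) + (-162) + (-9) = 134694; answer 134694
Part III: S2 = 134694; w = 35; T(2) = -3*(36) - 1*(35) = -143; iterating: T(2)=-143, T(3)=393, T(4)=-1036, T(5)=2715, T(6)=-7109, T(7)=18612, T(8)=-48727, T(9)=127569, T(10)=-333980, T(11)=874371, T(12)=-2289133, T(13)=5993028, T(14)=-15689951, T(15)=41076825, T(16)=-107540524, T(17)=281544747; answer 281544747
Part IV: S3 = 281544747; d = 86369; 86369 is prime, so its only divisors are 1 and 86369; sigma = 1 + 86369 = 86370; answer 86370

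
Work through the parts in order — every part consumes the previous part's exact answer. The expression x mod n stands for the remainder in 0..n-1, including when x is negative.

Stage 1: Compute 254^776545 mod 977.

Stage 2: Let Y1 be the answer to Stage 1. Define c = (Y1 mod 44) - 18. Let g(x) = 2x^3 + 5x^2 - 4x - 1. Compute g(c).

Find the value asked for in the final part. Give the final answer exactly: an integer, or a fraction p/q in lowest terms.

Stage 1: squarings mod 977: 254^1=254, 254^2=34, 254^4=179, 254^8=777, 254^16=920, 254^32=318, 254^64=493, 254^128=753, 254^256=349, 254^512=653, 254^1024=437, 254^2048=454, 254^4096=946, 254^8192=961, 254^16384=256, 254^32768=77, 254^65536=67, 254^131072=581, 254^262144=496, 254^524288=789; 254^776545 = 254^1 * 254^32 * 254^64 * 254^256 * 254^2048 * 254^4096 * 254^16384 * 254^32768 * 254^65536 * 254^131072 * 254^524288 = 81 (mod 977); answer 81
Stage 2: Y1 = 81; c = 19; 2*(19)^3 + 5*(19)^2 - 4*(19)^1 - 1 = (13718) + (1805) + (-76) + (-1) = 15446; answer 15446

15446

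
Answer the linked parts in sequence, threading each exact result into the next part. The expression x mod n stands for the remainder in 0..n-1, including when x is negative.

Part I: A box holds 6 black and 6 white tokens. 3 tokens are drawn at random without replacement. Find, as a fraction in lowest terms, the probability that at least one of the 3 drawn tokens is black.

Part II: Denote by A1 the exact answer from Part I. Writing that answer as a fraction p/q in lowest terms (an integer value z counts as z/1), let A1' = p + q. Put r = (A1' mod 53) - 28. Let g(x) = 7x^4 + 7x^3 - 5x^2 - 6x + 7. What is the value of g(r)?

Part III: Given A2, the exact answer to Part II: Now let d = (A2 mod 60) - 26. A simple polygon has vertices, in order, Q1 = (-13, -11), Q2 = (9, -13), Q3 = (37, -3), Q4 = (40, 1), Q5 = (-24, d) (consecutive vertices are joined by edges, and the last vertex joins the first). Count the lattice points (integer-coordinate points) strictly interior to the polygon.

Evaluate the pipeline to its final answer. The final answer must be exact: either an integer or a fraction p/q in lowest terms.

1217

Part I: total draws C(12,3) = 220; complement C(6,3) = 20; favorable 220 - 20 = 200; P = 10/11; answer 10/11
Part II: A1 = 10/11; threaded value p + q = 21; r = -7; 7*(-7)^4 + 7*(-7)^3 - 5*(-7)^2 - 6*(-7)^1 + 7 = (16807) + (-2401) + (-245) + (42) + (7) = 14210; answer 14210
Part III: A2 = 14210; d = 24; cross terms: (-13*-13 - 9*-11)=268, (9*-3 - 37*-13)=454, (37*1 - 40*-3)=157, (40*24 - -24*1)=984, (-24*-11 - -13*24)=576; twice the area = |2439| = 2439; area = 2439/2; boundary points = 2 + 2 + 1 + 1 + 1 = 7; strictly interior points = area - boundary/2 + 1 = 1217; answer 1217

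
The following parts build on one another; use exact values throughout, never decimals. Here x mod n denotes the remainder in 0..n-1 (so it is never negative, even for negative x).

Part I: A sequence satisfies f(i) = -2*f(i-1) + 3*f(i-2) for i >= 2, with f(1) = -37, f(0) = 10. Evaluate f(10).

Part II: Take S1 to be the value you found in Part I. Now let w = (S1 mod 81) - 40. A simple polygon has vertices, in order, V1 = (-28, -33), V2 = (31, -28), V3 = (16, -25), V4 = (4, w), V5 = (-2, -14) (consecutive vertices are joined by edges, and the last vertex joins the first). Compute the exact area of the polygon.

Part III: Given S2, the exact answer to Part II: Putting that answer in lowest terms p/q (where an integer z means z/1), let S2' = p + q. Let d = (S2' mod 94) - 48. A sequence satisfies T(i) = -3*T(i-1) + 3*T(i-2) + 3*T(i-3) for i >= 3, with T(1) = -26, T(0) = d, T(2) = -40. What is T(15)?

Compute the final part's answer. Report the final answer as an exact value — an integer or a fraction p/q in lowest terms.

3126195

Part I: f(2) = -2*(-37) + 3*(10) = 104; iterating: f(2)=104, f(3)=-319, f(4)=950, f(5)=-2857, f(6)=8564, f(7)=-25699, f(8)=77090, f(9)=-231277, f(10)=693824; answer 693824
Part II: S1 = 693824; w = 19; cross terms: (-28*-28 - 31*-33)=1807, (31*-25 - 16*-28)=-327, (16*19 - 4*-25)=404, (4*-14 - -2*19)=-18, (-2*-33 - -28*-14)=-326; twice the area = |1540| = 1540; area = 770; answer 770
Part III: S2 = 770; threaded value p + q = 771; d = -29; T(3) = -3*(-40) + 3*(-26) + 3*(-29) = -45; iterating: T(3)=-45, T(4)=-63, T(5)=-66, T(6)=-126, T(7)=-9, T(8)=-549, T(9)=1242, T(10)=-5400, T(11)=18279, T(12)=-67311, T(13)=240570, T(14)=-868806, T(15)=3126195; answer 3126195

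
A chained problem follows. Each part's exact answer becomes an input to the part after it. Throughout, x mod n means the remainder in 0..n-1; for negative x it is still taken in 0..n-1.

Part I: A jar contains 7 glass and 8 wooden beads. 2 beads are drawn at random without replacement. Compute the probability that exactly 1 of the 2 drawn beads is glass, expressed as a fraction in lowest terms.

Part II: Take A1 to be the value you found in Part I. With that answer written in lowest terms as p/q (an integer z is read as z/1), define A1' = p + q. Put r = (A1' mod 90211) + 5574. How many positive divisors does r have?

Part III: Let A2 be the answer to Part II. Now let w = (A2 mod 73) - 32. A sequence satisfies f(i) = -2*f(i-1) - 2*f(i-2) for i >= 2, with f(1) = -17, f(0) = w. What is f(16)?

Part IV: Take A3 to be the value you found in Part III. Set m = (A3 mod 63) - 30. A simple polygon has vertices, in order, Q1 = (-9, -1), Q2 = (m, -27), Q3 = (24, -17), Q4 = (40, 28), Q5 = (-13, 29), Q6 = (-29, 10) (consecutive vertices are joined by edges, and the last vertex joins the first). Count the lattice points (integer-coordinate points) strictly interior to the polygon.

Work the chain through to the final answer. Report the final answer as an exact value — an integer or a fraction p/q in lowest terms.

2420

Part I: total draws C(15,2) = 105; favorable C(7,1)*C(8,1) = 56; P = 8/15; answer 8/15
Part II: A1 = 8/15; threaded value p + q = 23; r = 5597; 5597 = 29 * 193; number of divisors = (1+1) * (1+1) = 4; answer 4
Part III: A2 = 4; w = -28; f(2) = -2*(-17) - 2*(-28) = 90; iterating: f(2)=90, f(3)=-146, f(4)=112, f(5)=68, f(6)=-360, f(7)=584, f(8)=-448, f(9)=-272, f(10)=1440, f(11)=-2336, f(12)=1792, f(13)=1088, f(14)=-5760, f(15)=9344, f(16)=-7168; answer -7168
Part IV: A3 = -7168; m = -16; cross terms: (-9*-27 - -16*-1)=227, (-16*-17 - 24*-27)=920, (24*28 - 40*-17)=1352, (40*29 - -13*28)=1524, (-13*10 - -29*29)=711, (-29*-1 - -9*10)=119; twice the area = |4853| = 4853; area = 4853/2; boundary points = 1 + 10 + 1 + 1 + 1 + 1 = 15; strictly interior points = area - boundary/2 + 1 = 2420; answer 2420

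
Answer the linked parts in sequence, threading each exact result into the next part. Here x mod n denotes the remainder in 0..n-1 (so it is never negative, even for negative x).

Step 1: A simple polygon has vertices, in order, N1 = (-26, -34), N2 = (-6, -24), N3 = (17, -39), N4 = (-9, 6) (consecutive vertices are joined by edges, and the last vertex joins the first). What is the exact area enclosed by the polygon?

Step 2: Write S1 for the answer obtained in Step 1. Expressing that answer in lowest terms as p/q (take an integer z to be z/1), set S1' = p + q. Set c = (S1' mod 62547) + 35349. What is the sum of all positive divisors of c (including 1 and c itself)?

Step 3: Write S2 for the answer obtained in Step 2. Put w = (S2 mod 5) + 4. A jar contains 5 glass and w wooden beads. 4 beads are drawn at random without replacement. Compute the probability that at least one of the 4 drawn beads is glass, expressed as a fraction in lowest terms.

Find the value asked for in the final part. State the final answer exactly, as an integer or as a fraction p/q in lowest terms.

Step 1: cross terms: (-26*-24 - -6*-34)=420, (-6*-39 - 17*-24)=642, (17*6 - -9*-39)=-249, (-9*-34 - -26*6)=462; twice the area = |1275| = 1275; area = 1275/2; answer 1275/2
Step 2: S1 = 1275/2; threaded value p + q = 1277; c = 36626; 36626 = 2 * 18313; sigma = (1 + 2) * (1 + 18313) = 3 * 18314 = 54942; answer 54942
Step 3: S2 = 54942; w = 6; total draws C(11,4) = 330; complement C(6,4) = 15; favorable 330 - 15 = 315; P = 21/22; answer 21/22

21/22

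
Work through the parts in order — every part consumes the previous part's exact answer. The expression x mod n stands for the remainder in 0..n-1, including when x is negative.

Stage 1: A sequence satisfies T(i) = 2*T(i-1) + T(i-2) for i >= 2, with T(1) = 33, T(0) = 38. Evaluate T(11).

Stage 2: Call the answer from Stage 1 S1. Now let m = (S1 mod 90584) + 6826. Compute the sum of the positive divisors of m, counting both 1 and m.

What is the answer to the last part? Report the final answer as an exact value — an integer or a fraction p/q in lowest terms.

Stage 1: T(2) = 2*(33) + 1*(38) = 104; iterating: T(2)=104, T(3)=241, T(4)=586, T(5)=1413, T(6)=3412, T(7)=8237, T(8)=19886, T(9)=48009, T(10)=115904, T(11)=279817; answer 279817
Stage 2: S1 = 279817; m = 14891; 14891 is prime, so its only divisors are 1 and 14891; sigma = 1 + 14891 = 14892; answer 14892

14892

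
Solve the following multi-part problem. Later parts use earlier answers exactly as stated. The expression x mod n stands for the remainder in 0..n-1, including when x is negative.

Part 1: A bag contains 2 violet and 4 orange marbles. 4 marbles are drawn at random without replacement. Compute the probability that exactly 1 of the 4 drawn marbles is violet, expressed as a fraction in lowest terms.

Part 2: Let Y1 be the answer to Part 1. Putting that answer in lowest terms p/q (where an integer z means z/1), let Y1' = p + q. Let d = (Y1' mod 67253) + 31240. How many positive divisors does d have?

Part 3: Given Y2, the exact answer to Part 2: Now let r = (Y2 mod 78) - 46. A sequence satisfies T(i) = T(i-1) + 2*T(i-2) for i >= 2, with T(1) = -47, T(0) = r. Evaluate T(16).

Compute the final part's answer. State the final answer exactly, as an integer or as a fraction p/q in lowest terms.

-1856863

Part 1: total draws C(6,4) = 15; favorable C(2,1)*C(4,3) = 8; P = 8/15; answer 8/15
Part 2: Y1 = 8/15; threaded value p + q = 23; d = 31263; 31263 = 3 * 17 * 613; number of divisors = (1+1) * (1+1) * (1+1) = 8; answer 8
Part 3: Y2 = 8; r = -38; T(2) = 1*(-47) + 2*(-38) = -123; iterating: T(2)=-123, T(3)=-217, T(4)=-463, T(5)=-897, T(6)=-1823, T(7)=-3617, T(8)=-7263, T(9)=-14497, T(10)=-29023, T(11)=-58017, T(12)=-116063, T(13)=-232097, T(14)=-464223, T(15)=-928417, T(16)=-1856863; answer -1856863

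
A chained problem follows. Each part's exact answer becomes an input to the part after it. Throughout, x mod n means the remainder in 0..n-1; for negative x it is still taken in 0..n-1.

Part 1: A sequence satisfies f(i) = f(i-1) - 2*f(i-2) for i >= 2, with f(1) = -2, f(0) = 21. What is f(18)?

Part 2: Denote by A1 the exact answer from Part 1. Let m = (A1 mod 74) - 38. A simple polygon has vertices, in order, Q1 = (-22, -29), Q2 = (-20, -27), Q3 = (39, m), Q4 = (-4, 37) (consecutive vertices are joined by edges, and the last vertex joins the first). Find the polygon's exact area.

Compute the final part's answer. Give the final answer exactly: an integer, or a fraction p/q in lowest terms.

Part 1: f(2) = 1*(-2) - 2*(21) = -44; iterating: f(2)=-44, f(3)=-40, f(4)=48, f(5)=128, f(6)=32, f(7)=-224, f(8)=-288, f(9)=160, f(10)=736, f(11)=416, f(12)=-1056, f(13)=-1888, f(14)=224, f(15)=4000, f(16)=3552, f(17)=-4448, f(18)=-11552; answer -11552
Part 2: A1 = -11552; m = 28; cross terms: (-22*-27 - -20*-29)=14, (-20*28 - 39*-27)=493, (39*37 - -4*28)=1555, (-4*-29 - -22*37)=930; twice the area = |2992| = 2992; area = 1496; answer 1496

1496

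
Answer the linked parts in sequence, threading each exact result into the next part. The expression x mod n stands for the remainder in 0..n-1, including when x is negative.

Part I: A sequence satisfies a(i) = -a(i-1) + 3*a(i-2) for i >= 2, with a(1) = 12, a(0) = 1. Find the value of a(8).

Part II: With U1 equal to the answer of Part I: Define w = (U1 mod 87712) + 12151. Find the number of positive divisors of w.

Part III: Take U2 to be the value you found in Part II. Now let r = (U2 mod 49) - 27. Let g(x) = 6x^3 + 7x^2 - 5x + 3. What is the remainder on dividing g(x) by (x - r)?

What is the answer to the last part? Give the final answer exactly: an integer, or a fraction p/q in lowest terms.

Part I: a(2) = -1*(12) + 3*(1) = -9; iterating: a(2)=-9, a(3)=45, a(4)=-72, a(5)=207, a(6)=-423, a(7)=1044, a(8)=-2313; answer -2313
Part II: U1 = -2313; w = 97550; 97550 = 2 * 5^2 * 1951; number of divisors = (1+1) * (2+1) * (1+1) = 12; answer 12
Part III: U2 = 12; r = -15; remainder = value at the root: 6*(-15)^3 + 7*(-15)^2 - 5*(-15)^1 + 3 = (-20250) + (1575) + (75) + (3) = -18597; answer -18597

-18597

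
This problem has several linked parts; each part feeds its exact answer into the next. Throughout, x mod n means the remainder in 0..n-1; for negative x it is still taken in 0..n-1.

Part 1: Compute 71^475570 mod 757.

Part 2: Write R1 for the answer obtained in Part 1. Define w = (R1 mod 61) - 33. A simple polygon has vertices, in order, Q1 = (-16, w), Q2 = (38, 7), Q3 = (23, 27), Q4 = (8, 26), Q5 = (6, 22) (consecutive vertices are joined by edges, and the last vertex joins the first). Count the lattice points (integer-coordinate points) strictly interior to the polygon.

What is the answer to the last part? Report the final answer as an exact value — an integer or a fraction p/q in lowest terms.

Part 1: squarings mod 757: 71^1=71, 71^2=499, 71^4=705, 71^8=433, 71^16=510, 71^32=449, 71^64=239, 71^128=346, 71^256=110, 71^512=745, 71^1024=144, 71^2048=297, 71^4096=397, 71^8192=153, 71^16384=699, 71^32768=336, 71^65536=103, 71^131072=11, 71^262144=121; 71^475570 = 71^2 * 71^16 * 71^32 * 71^128 * 71^256 * 71^16384 * 71^65536 * 71^131072 * 71^262144 = 468 (mod 757); answer 468
Part 2: R1 = 468; w = 8; cross terms: (-16*7 - 38*8)=-416, (38*27 - 23*7)=865, (23*26 - 8*27)=382, (8*22 - 6*26)=20, (6*8 - -16*22)=400; twice the area = |1251| = 1251; area = 1251/2; boundary points = 1 + 5 + 1 + 2 + 2 = 11; strictly interior points = area - boundary/2 + 1 = 621; answer 621

621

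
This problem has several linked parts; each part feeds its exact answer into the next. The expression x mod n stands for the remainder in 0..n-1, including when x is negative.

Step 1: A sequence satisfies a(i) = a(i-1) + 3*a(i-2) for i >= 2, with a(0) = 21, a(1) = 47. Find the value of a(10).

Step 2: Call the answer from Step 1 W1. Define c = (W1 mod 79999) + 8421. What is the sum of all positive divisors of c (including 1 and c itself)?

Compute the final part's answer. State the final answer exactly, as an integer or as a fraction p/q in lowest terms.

15264

Step 1: a(2) = 1*(47) + 3*(21) = 110; iterating: a(2)=110, a(3)=251, a(4)=581, a(5)=1334, a(6)=3077, a(7)=7079, a(8)=16310, a(9)=37547, a(10)=86477; answer 86477
Step 2: W1 = 86477; c = 14899; 14899 = 47 * 317; sigma = (1 + 47) * (1 + 317) = 48 * 318 = 15264; answer 15264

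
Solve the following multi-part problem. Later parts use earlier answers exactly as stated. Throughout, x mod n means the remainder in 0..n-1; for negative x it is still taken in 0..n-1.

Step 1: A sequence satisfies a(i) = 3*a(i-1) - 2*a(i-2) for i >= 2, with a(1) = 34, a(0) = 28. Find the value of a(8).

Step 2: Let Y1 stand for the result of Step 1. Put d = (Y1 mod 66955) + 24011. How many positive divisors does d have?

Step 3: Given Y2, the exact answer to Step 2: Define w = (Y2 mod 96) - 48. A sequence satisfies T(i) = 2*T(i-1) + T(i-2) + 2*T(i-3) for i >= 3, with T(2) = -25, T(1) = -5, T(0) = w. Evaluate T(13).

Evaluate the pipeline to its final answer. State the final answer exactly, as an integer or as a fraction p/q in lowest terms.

Step 1: a(2) = 3*(34) - 2*(28) = 46; iterating: a(2)=46, a(3)=70, a(4)=118, a(5)=214, a(6)=406, a(7)=790, a(8)=1558; answer 1558
Step 2: Y1 = 1558; d = 25569; 25569 = 3^3 * 947; number of divisors = (3+1) * (1+1) = 8; answer 8
Step 3: Y2 = 8; w = -40; T(3) = 2*(-25) + 1*(-5) + 2*(-40) = -135; iterating: T(3)=-135, T(4)=-305, T(5)=-795, T(6)=-2165, T(7)=-5735, T(8)=-15225, T(9)=-40515, T(10)=-107725, T(11)=-286415, T(12)=-761585, T(13)=-2025035; answer -2025035

-2025035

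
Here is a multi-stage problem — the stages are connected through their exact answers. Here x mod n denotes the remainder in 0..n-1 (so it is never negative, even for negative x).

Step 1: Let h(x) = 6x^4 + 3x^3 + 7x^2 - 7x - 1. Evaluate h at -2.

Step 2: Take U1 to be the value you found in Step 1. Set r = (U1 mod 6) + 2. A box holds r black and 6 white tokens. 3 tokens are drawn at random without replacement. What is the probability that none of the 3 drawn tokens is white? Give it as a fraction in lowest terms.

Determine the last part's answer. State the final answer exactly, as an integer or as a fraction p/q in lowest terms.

Step 1: 6*(-2)^4 + 3*(-2)^3 + 7*(-2)^2 - 7*(-2)^1 - 1 = (96) + (-24) + (28) + (14) + (-1) = 113; answer 113
Step 2: U1 = 113; r = 7; total draws C(13,3) = 286; favorable C(7,3) = 35; P = 35/286; answer 35/286

35/286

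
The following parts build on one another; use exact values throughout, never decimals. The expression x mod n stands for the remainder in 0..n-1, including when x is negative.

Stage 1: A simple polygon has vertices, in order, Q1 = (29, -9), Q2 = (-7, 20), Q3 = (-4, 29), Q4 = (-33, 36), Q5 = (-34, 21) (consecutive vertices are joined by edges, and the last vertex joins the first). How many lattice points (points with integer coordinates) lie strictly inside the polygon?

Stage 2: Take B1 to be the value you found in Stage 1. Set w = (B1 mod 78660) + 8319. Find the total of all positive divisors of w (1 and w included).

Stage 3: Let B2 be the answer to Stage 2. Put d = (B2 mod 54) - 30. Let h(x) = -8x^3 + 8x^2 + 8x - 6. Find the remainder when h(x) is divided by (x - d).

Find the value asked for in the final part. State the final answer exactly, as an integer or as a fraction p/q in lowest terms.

Stage 1: cross terms: (29*20 - -7*-9)=517, (-7*29 - -4*20)=-123, (-4*36 - -33*29)=813, (-33*21 - -34*36)=531, (-34*-9 - 29*21)=-303; twice the area = |1435| = 1435; area = 1435/2; boundary points = 1 + 3 + 1 + 1 + 3 = 9; strictly interior points = area - boundary/2 + 1 = 714; answer 714
Stage 2: B1 = 714; w = 9033; 9033 = 3 * 3011; sigma = (1 + 3) * (1 + 3011) = 4 * 3012 = 12048; answer 12048
Stage 3: B2 = 12048; d = -24; remainder = value at the root: -8*(-24)^3 + 8*(-24)^2 + 8*(-24)^1 - 6 = (110592) + (4608) + (-192) + (-6) = 115002; answer 115002

115002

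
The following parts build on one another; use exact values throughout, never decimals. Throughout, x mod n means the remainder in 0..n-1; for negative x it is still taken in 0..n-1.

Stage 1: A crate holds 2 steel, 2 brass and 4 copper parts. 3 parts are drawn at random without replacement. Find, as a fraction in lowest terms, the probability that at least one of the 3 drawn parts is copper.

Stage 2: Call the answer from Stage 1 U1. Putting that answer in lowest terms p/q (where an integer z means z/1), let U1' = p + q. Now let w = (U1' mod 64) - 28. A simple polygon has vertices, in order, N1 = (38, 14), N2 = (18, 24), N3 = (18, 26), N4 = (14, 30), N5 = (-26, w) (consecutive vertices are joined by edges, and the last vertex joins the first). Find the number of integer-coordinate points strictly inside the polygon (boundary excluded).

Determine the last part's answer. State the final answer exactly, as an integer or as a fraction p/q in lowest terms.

Stage 1: total draws C(8,3) = 56; complement C(4,3) = 4; favorable 56 - 4 = 52; P = 13/14; answer 13/14
Stage 2: U1 = 13/14; threaded value p + q = 27; w = -1; cross terms: (38*24 - 18*14)=660, (18*26 - 18*24)=36, (18*30 - 14*26)=176, (14*-1 - -26*30)=766, (-26*14 - 38*-1)=-326; twice the area = |1312| = 1312; area = 656; boundary points = 10 + 2 + 4 + 1 + 1 = 18; strictly interior points = area - boundary/2 + 1 = 648; answer 648

648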